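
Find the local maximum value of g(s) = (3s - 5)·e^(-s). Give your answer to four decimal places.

0.2085

Differentiating with the product rule gives g'(s) = (-3s + 8)·e^(-s). Since e^(-s) > 0, the only critical point is s = 8/3.
g''(8/3) has the same sign as -3 < 0, so this is a local maximum.
g(8/3) = (3)·e^(-8/3) ≈ 0.2085.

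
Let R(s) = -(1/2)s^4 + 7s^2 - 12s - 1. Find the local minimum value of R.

Critical points: R'(s) = -2s^3 + 14s - 12 vanishes at s = -3, 1, 2.
Since R''(s) = -6s^2 + 14, we get R''(-3) = -40 < 0 ⇒ local maximum; R''(1) = 8 > 0 ⇒ local minimum; R''(2) = -10 < 0 ⇒ local maximum.
The local minimum is R(1) = -13/2.

-13/2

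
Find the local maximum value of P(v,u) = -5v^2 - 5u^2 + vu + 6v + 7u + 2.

665/99

∂P/∂v = -10v + u + 6 = 0 and ∂P/∂u = v - 10u + 7 = 0, so (v, u) = (67/99, 76/99).
The Hessian has P_{vv} = -10, P_{uu} = -10, P_{vu} = 1, giving D = 99 > 0 with P_{vv} < 0, so the point is a local maximum.
P(67/99, 76/99) = 665/99.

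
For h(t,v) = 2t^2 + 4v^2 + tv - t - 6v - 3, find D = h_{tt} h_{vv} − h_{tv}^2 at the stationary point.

∂h/∂t = 4t + v - 1 = 0 and ∂h/∂v = t + 8v - 6 = 0, so (t, v) = (2/31, 23/31).
The Hessian has h_{tt} = 4, h_{vv} = 8, h_{tv} = 1, giving D = 31 > 0 with h_{tt} > 0, so the point is a local minimum.
D = (4)·(8) − (1)^2 = 31.

31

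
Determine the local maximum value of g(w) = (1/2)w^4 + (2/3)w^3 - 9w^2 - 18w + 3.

71/6

g'(w) = 2w^3 + 2w^2 - 18w - 18. Setting g'(w) = 0 gives w ∈ {-3, -1, 3}.
g''(w) = 6w^2 + 4w - 18. g''(-3) = 24 > 0 ⇒ local minimum; g''(-1) = -16 < 0 ⇒ local maximum; g''(3) = 48 > 0 ⇒ local minimum.
So the local maximum value is g(-1) = 71/6.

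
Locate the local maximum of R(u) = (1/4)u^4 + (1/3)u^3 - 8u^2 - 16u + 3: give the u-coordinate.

-1

Critical points: R'(u) = u^3 + u^2 - 16u - 16 vanishes at u = -4, -1, 4.
R''(u) = 3u^2 + 2u - 16. R''(-4) = 24 > 0 ⇒ local minimum; R''(-1) = -15 < 0 ⇒ local maximum; R''(4) = 40 > 0 ⇒ local minimum.
So the local maximum value is R(-1) = 131/12.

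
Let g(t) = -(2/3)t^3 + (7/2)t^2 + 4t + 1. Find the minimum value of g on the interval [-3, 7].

-169/6

g'(t) = -2t^2 + 7t + 4, which vanishes at t = -1/2 and t = 4.
Evaluating at the critical points and endpoints: g(-3) = 77/2,  g(-1/2) = -1/24,  g(4) = 91/3,  g(7) = -169/6.
Hence the absolute minimum is -169/6 at t = 7.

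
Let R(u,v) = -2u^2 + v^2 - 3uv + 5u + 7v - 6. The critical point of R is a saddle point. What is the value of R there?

∂R/∂u = -4u - 3v + 5 = 0 and ∂R/∂v = -3u + 2v + 7 = 0, so (u, v) = (31/17, -13/17).
The Hessian has R_{uu} = -4, R_{vv} = 2, R_{uv} = -3, giving D = -17 < 0, so the point is a saddle point.
R(31/17, -13/17) = -70/17.

-70/17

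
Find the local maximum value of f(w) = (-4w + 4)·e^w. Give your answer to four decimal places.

4.0000

f'(w) = (-4)·e^w + (-4w + 4)·1·e^w = (-4w)·e^w. Since e^w > 0, the only critical point is w = 0.
f''(0) has the same sign as -4 < 0, so this is a local maximum.
f(0) = (4)·e^(0) ≈ 4.0000.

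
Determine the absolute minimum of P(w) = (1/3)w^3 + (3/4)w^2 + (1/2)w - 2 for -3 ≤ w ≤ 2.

-23/4

The derivative is w^2 + (3/2)w + 1/2, which vanishes at w = -1 and w = -1/2.
Candidates: P(-3) = -23/4,  P(-1) = -25/12,  P(-1/2) = -101/48,  P(2) = 14/3.
So the minimum is P(-3) = -23/4.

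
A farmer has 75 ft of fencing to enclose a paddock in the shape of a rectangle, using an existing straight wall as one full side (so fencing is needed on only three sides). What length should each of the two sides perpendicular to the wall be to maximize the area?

75/4

Let the sides perpendicular to the wall have length x and the parallel side y, so 2x + y = 75 and the area is A = xy = x(75 − 2x).
A'(x) = 75 − 4x = 0 gives x = 75/4, and A''(x) = −4 < 0 confirms a maximum.
Then y = 75 − 2·75/4 = 75/2 and A = 5625/8.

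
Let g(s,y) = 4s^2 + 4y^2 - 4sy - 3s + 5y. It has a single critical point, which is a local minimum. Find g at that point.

∂g/∂s = 8s - 4y - 3 = 0 and ∂g/∂y = -4s + 8y + 5 = 0, so (s, y) = (1/12, -7/12).
The Hessian has g_{ss} = 8, g_{yy} = 8, g_{sy} = -4, giving D = 48 > 0 with g_{ss} > 0, so the point is a local minimum.
g(1/12, -7/12) = -19/12.

-19/12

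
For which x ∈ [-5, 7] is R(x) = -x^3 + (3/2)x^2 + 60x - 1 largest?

Differentiating, R'(x) = -3x^2 + 3x + 60; which vanishes at x = -4 and x = 5.
Evaluating at the critical points and endpoints: R(-5) = -277/2, R(-4) = -153, R(5) = 423/2, R(7) = 299/2.
The maximum over the interval is 423/2, attained at x = 5.

5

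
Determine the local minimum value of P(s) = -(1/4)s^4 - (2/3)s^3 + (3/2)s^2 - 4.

-4

Critical points: P'(s) = -s^3 - 2s^2 + 3s vanishes at s = -3, 0, 1.
Since P''(s) = -3s^2 - 4s + 3, we get P''(-3) = -12 < 0 ⇒ local maximum; P''(0) = 3 > 0 ⇒ local minimum; P''(1) = -4 < 0 ⇒ local maximum.
The local minimum is P(0) = -4.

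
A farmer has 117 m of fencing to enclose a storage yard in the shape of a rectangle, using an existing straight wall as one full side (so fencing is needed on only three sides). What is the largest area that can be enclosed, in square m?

Let the sides perpendicular to the wall have length x and the parallel side y, so 2x + y = 117 and the area is A = xy = x(117 − 2x).
A'(x) = 117 − 4x = 0 gives x = 117/4, and A''(x) = −4 < 0 confirms a maximum.
Then y = 117 − 2·117/4 = 117/2 and A = 13689/8.

13689/8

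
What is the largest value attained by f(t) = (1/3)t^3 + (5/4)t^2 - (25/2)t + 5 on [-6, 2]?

685/12

Differentiating, f'(t) = t^2 + (5/2)t - 25/2; whose only zero in [-6, 2] is t = -5.
Compare values at every candidate in [-6, 2]: f(-6) = 53, f(-5) = 685/12, f(2) = -37/3.
The maximum over the interval is 685/12, attained at t = -5.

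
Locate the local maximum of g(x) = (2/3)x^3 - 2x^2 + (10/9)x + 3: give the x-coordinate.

1/3

g'(x) = 2x^2 - 4x + 10/9. Setting g'(x) = 0 gives x ∈ {1/3, 5/3}.
g''(x) = 4x - 4. g''(1/3) = -8/3 < 0 ⇒ local maximum; g''(5/3) = 8/3 > 0 ⇒ local minimum.
Thus g has its local maximum at x = 1/3, with value 257/81.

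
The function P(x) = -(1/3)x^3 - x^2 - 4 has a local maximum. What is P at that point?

Critical points: P'(x) = -x^2 - 2x vanishes at x = -2, 0.
P''(x) = -2x - 2. P''(-2) = 2 > 0 ⇒ local minimum; P''(0) = -2 < 0 ⇒ local maximum.
Thus P has its local maximum at x = 0, with value -4.

-4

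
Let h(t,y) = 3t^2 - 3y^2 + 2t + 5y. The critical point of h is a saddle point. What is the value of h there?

7/4

∂h/∂t = 6t + 2 = 0 and ∂h/∂y = -6y + 5 = 0, so (t, y) = (-1/3, 5/6).
The Hessian has h_{tt} = 6, h_{yy} = -6, h_{ty} = 0, giving D = -36 < 0, so the point is a saddle point.
h(-1/3, 5/6) = 7/4.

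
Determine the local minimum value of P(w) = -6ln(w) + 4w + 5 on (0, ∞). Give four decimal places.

8.5672

P'(w) = -6/w + 4 = 0 gives w = 3/2.
P''(w) = 6/w², which is positive for w > 0, so this is a local minimum.
P(3/2) = -6·ln(3/2) + 6 + 5 ≈ 8.5672.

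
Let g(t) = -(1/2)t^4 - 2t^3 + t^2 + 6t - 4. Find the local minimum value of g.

-15/2

g'(t) = -2t^3 - 6t^2 + 2t + 6 = 0 at t = -3, -1, 1.
Since g''(t) = -6t^2 - 12t + 2, we get g''(-3) = -16 < 0 ⇒ local maximum; g''(-1) = 8 > 0 ⇒ local minimum; g''(1) = -16 < 0 ⇒ local maximum.
The local minimum is g(-1) = -15/2.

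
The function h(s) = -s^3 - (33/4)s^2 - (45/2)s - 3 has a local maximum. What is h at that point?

Critical points: h'(s) = -3s^2 - (33/2)s - 45/2 vanishes at s = -3, -5/2.
h''(s) = -6s - 33/2. h''(-3) = 3/2 > 0 ⇒ local minimum; h''(-5/2) = -3/2 < 0 ⇒ local maximum.
The local maximum is h(-5/2) = 277/16.

277/16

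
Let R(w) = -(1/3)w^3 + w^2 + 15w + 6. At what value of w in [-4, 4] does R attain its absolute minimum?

-3

R'(w) = -w^2 + 2w + 15, whose only zero in [-4, 4] is w = -3.
Evaluating at the critical points and endpoints: R(-4) = -50/3, R(-3) = -21, R(4) = 182/3.
The minimum over the interval is -21, attained at w = -3.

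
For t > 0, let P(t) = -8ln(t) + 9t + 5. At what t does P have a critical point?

8/9

P'(t) = -8/t + 9 = 0 gives t = 8/9.
P''(t) = 8/t², which is positive for t > 0, so this is a local minimum.
P(8/9) = -8·ln(8/9) + 8 + 5 ≈ 13.9423.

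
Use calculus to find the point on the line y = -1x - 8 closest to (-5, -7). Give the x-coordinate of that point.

Minimize D(x)^2 = (x + 5)^2 + (-x - 1)^2.
d/dx[D^2] = 2(x + 5) + 2·(-1)·(-x - 1) = 0 ⇒ x = -3.
Then y = -5 and the distance is √(8) ≈ 2.8284.

-3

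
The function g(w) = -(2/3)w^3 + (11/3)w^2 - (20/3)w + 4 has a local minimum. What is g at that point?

g'(w) = -2w^2 + (22/3)w - 20/3 = 0 at w = 5/3, 2.
g''(w) = -4w + 22/3. g''(5/3) = 2/3 > 0 ⇒ local minimum; g''(2) = -2/3 < 0 ⇒ local maximum.
The local minimum is g(5/3) = -1/81.

-1/81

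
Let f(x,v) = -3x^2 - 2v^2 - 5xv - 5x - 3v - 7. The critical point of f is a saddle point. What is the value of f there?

∂f/∂x = -6x - 5v - 5 = 0 and ∂f/∂v = -5x - 4v - 3 = 0, so (x, v) = (5, -7).
The Hessian has f_{xx} = -6, f_{vv} = -4, f_{xv} = -5, giving D = -1 < 0, so the point is a saddle point.
f(5, -7) = -9.

-9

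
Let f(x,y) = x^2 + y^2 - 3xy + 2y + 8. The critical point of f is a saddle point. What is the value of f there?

∂f/∂x = 2x - 3y = 0 and ∂f/∂y = -3x + 2y + 2 = 0, so (x, y) = (6/5, 4/5).
The Hessian has f_{xx} = 2, f_{yy} = 2, f_{xy} = -3, giving D = -5 < 0, so the point is a saddle point.
f(6/5, 4/5) = 44/5.

44/5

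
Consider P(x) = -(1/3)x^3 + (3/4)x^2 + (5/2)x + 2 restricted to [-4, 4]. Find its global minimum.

7/12

Differentiating, P'(x) = -x^2 + (3/2)x + 5/2; which vanishes at x = -1 and x = 5/2.
Candidates: P(-4) = 76/3; P(-1) = 7/12; P(5/2) = 371/48; P(4) = 8/3.
Hence the absolute minimum is 7/12 at x = -1.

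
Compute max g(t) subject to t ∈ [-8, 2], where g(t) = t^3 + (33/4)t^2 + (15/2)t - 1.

The derivative is 3t^2 + (33/2)t + 15/2, which vanishes at t = -5 and t = -1/2.
Compare values at every candidate in [-8, 2]: g(-8) = -45,  g(-5) = 171/4,  g(-1/2) = -45/16,  g(2) = 55.
The maximum over the interval is 55, attained at t = 2.

55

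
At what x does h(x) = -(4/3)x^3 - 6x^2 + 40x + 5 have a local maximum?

2

Critical points: h'(x) = -4x^2 - 12x + 40 vanishes at x = -5, 2.
h''(x) = -8x - 12. h''(-5) = 28 > 0 ⇒ local minimum; h''(2) = -28 < 0 ⇒ local maximum.
So the local maximum value is h(2) = 151/3.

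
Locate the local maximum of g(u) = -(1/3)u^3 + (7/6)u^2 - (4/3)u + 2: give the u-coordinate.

4/3

g'(u) = -u^2 + (7/3)u - 4/3 = 0 at u = 1, 4/3.
Since g''(u) = -2u + 7/3, we get g''(1) = 1/3 > 0 ⇒ local minimum; g''(4/3) = -1/3 < 0 ⇒ local maximum.
Thus g has its local maximum at u = 4/3, with value 122/81.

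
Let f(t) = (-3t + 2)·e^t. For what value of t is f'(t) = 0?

f'(t) = (-3)·e^t + (-3t + 2)·1·e^t = (-3t - 1)·e^t. Since e^t > 0, the only critical point is t = -1/3.
f''(-1/3) has the same sign as -3 < 0, so this is a local maximum.
f(-1/3) = (3)·e^(-1/3) ≈ 2.1496.

-1/3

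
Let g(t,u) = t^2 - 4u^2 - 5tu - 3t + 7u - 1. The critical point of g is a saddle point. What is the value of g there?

∂g/∂t = 2t - 5u - 3 = 0 and ∂g/∂u = -5t - 8u + 7 = 0, so (t, u) = (59/41, -1/41).
The Hessian has g_{tt} = 2, g_{uu} = -8, g_{tu} = -5, giving D = -41 < 0, so the point is a saddle point.
g(59/41, -1/41) = -133/41.

-133/41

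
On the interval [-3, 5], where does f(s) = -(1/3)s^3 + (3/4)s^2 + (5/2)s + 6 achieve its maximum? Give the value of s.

-3

The derivative is -s^2 + (3/2)s + 5/2, which vanishes at s = -1 and s = 5/2.
Candidates: f(-3) = 57/4,  f(-1) = 55/12,  f(5/2) = 563/48,  f(5) = -53/12.
The maximum over the interval is 57/4, attained at s = -3.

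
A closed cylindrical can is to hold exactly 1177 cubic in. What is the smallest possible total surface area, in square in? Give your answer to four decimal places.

With radius r and height h, πr²h = 1177 so h = 1177/(πr²), and S(r) = 2πr² + 2πrh = 2πr² + 2·1177/r.
S'(r) = 4πr − 2·1177/r² = 0 ⇒ r³ = 1177/(2π), so r ≈ 5.7218 and h = 2r ≈ 11.4436.
S''(r) = 4π + 4·1177/r³ > 0, so this is the minimum; S ≈ 617.1142.

617.1142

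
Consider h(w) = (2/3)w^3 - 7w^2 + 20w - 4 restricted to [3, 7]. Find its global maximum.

The derivative is 2w^2 - 14w + 20, whose only zero in [3, 7] is w = 5.
Evaluating at the critical points and endpoints: h(3) = 11; h(5) = 13/3; h(7) = 65/3.
Hence the absolute maximum is 65/3 at w = 7.

65/3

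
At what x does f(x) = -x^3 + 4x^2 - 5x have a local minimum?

Critical points: f'(x) = -3x^2 + 8x - 5 vanishes at x = 1, 5/3.
f''(x) = -6x + 8. f''(1) = 2 > 0 ⇒ local minimum; f''(5/3) = -2 < 0 ⇒ local maximum.
The local minimum is f(1) = -2.

1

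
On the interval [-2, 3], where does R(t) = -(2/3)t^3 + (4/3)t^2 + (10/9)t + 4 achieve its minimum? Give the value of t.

3

R'(t) = -2t^2 + (8/3)t + 10/9, which vanishes at t = -1/3 and t = 5/3.
Candidates: R(-2) = 112/9, R(-1/3) = 308/81, R(5/3) = 524/81, R(3) = 4/3.
The minimum over the interval is 4/3, attained at t = 3.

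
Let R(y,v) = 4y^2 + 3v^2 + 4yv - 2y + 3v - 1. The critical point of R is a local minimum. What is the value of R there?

∂R/∂y = 8y + 4v - 2 = 0 and ∂R/∂v = 4y + 6v + 3 = 0, so (y, v) = (3/4, -1).
The Hessian has R_{yy} = 8, R_{vv} = 6, R_{yv} = 4, giving D = 32 > 0 with R_{yy} > 0, so the point is a local minimum.
R(3/4, -1) = -13/4.

-13/4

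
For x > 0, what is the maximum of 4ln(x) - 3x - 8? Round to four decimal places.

f'(x) = 4/x − 3 = 0 gives x = 4/3.
f''(x) = -4/x², which is negative for x > 0, so this is a local maximum.
f(4/3) = 4·ln(4/3) - 4 - 8 ≈ -10.8493.

-10.8493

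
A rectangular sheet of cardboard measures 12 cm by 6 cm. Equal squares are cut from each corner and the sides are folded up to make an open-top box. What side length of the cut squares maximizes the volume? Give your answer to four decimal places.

1.2679

With cut size x, the volume is V(x) = x(12 − 2x)(6 − 2x) for 0 < x < 3.
V'(x) = 12x^2 − 72x + 72. Setting V'(x) = 0 gives x ≈ 1.2679 (the root in (0, 3)).
V''(x) = 24x − 72 is negative there, so this is the maximum; V ≈ 41.5692.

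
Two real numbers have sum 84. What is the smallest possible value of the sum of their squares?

With a + b = 84, a^2 + b^2 = a^2 + (84 − a)^2.
The derivative 2a − 2(84 − a) = 4a − 168 vanishes at a = 42; second derivative 4 > 0, a minimum.
The minimum is 2·(42)^2 = 3528.

3528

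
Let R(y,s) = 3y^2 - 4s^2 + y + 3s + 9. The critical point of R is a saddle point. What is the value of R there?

∂R/∂y = 6y + 1 = 0 and ∂R/∂s = -8s + 3 = 0, so (y, s) = (-1/6, 3/8).
The Hessian has R_{yy} = 6, R_{ss} = -8, R_{ys} = 0, giving D = -48 < 0, so the point is a saddle point.
R(-1/6, 3/8) = 455/48.

455/48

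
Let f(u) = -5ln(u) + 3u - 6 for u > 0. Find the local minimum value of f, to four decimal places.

f'(u) = -5/u + 3 = 0 gives u = 5/3.
f''(u) = 5/u², which is positive for u > 0, so this is a local minimum.
f(5/3) = -5·ln(5/3) + 5 - 6 ≈ -3.5541.

-3.5541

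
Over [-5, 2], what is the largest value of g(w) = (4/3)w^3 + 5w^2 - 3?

83/3

g'(w) = 4w^2 + 10w, which vanishes at w = -5/2 and w = 0.
Candidates: g(-5) = -134/3, g(-5/2) = 89/12, g(0) = -3, g(2) = 83/3.
So the maximum is g(2) = 83/3.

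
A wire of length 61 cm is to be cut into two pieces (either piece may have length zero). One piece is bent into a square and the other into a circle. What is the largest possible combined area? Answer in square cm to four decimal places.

Let x be the length used for the square. Square side x/4; circle radius (61−x)/(2π).
A(x) = (x/4)² + π·((61−x)/(2π))² = x²/16 + (61−x)²/(4π) for 0 ≤ x ≤ 61. A'(x) = x/8 − (61−x)/(2π) = 0 gives x = 4·61/(π+4) ≈ 34.1660.
A'' > 0, so the interior critical point is a minimum; the maximum is at an endpoint. A(0) = 296.1078 and A(61) = 232.5625, so the largest area is 296.1078.

296.1078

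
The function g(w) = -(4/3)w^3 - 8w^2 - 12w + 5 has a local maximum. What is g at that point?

31/3

g'(w) = -4w^2 - 16w - 12. Setting g'(w) = 0 gives w ∈ {-3, -1}.
Second-derivative test with g''(w) = -8w - 16: g''(-3) = 8 > 0 ⇒ local minimum; g''(-1) = -8 < 0 ⇒ local maximum.
Thus g has its local maximum at w = -1, with value 31/3.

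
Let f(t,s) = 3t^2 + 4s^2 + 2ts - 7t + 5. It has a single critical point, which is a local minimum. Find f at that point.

6/11

∂f/∂t = 6t + 2s - 7 = 0 and ∂f/∂s = 2t + 8s = 0, so (t, s) = (14/11, -7/22).
The Hessian has f_{tt} = 6, f_{ss} = 8, f_{ts} = 2, giving D = 44 > 0 with f_{tt} > 0, so the point is a local minimum.
f(14/11, -7/22) = 6/11.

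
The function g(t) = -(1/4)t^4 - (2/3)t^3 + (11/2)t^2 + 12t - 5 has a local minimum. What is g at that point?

g'(t) = -t^3 - 2t^2 + 11t + 12 = 0 at t = -4, -1, 3.
Second-derivative test with g''(t) = -3t^2 - 4t + 11: g''(-4) = -21 < 0 ⇒ local maximum; g''(-1) = 12 > 0 ⇒ local minimum; g''(3) = -28 < 0 ⇒ local maximum.
The local minimum is g(-1) = -133/12.

-133/12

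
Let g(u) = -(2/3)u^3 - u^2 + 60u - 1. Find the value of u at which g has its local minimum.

g'(u) = -2u^2 - 2u + 60. Setting g'(u) = 0 gives u ∈ {-6, 5}.
Since g''(u) = -4u - 2, we get g''(-6) = 22 > 0 ⇒ local minimum; g''(5) = -22 < 0 ⇒ local maximum.
The local minimum is g(-6) = -253.

-6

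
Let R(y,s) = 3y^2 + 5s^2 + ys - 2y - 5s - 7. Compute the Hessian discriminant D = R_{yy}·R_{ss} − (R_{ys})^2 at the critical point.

∂R/∂y = 6y + s - 2 = 0 and ∂R/∂s = y + 10s - 5 = 0, so (y, s) = (15/59, 28/59).
The Hessian has R_{yy} = 6, R_{ss} = 10, R_{ys} = 1, giving D = 59 > 0 with R_{yy} > 0, so the point is a local minimum.
D = (6)·(10) − (1)^2 = 59.

59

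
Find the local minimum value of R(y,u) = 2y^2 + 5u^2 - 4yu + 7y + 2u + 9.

-31/8

∂R/∂y = 4y - 4u + 7 = 0 and ∂R/∂u = -4y + 10u + 2 = 0, so (y, u) = (-13/4, -3/2).
The Hessian has R_{yy} = 4, R_{uu} = 10, R_{yu} = -4, giving D = 24 > 0 with R_{yy} > 0, so the point is a local minimum.
R(-13/4, -3/2) = -31/8.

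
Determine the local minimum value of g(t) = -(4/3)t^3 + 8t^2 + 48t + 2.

g'(t) = -4t^2 + 16t + 48 = 0 at t = -2, 6.
Second-derivative test with g''(t) = -8t + 16: g''(-2) = 32 > 0 ⇒ local minimum; g''(6) = -32 < 0 ⇒ local maximum.
So the local minimum value is g(-2) = -154/3.

-154/3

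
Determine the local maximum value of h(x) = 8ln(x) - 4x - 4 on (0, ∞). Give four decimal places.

-6.4548

h'(x) = 8/x − 4 = 0 gives x = 2.
h''(x) = -8/x², which is negative for x > 0, so this is a local maximum.
h(2) = 8·ln(2) - 8 - 4 ≈ -6.4548.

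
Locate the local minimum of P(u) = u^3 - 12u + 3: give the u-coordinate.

Critical points: P'(u) = 3u^2 - 12 vanishes at u = -2, 2.
Since P''(u) = 6u, we get P''(-2) = -12 < 0 ⇒ local maximum; P''(2) = 12 > 0 ⇒ local minimum.
So the local minimum value is P(2) = -13.

2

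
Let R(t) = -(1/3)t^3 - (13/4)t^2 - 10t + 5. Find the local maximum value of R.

Critical points: R'(t) = -t^2 - (13/2)t - 10 vanishes at t = -4, -5/2.
Second-derivative test with R''(t) = -2t - 13/2: R''(-4) = 3/2 > 0 ⇒ local minimum; R''(-5/2) = -3/2 < 0 ⇒ local maximum.
Thus R has its local maximum at t = -5/2, with value 715/48.

715/48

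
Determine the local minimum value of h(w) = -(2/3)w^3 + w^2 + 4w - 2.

-13/3

Critical points: h'(w) = -2w^2 + 2w + 4 vanishes at w = -1, 2.
h''(w) = -4w + 2. h''(-1) = 6 > 0 ⇒ local minimum; h''(2) = -6 < 0 ⇒ local maximum.
So the local minimum value is h(-1) = -13/3.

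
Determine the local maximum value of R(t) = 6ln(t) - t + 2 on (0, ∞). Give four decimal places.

R'(t) = 6/t − 1 = 0 gives t = 6.
R''(t) = -6/t², which is negative for t > 0, so this is a local maximum.
R(6) = 6·ln(6) - 6 + 2 ≈ 6.7506.

6.7506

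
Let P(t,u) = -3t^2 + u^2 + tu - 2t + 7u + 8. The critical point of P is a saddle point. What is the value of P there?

-25/13

∂P/∂t = -6t + u - 2 = 0 and ∂P/∂u = t + 2u + 7 = 0, so (t, u) = (-11/13, -40/13).
The Hessian has P_{tt} = -6, P_{uu} = 2, P_{tu} = 1, giving D = -13 < 0, so the point is a saddle point.
P(-11/13, -40/13) = -25/13.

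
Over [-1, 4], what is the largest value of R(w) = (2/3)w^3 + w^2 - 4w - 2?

Differentiating, R'(w) = 2w^2 + 2w - 4; whose only zero in [-1, 4] is w = 1.
Candidates: R(-1) = 7/3,  R(1) = -13/3,  R(4) = 122/3.
So the maximum is R(4) = 122/3.

122/3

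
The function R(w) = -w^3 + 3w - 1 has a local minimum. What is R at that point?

-3

R'(w) = -3w^2 + 3 = 0 at w = -1, 1.
Second-derivative test with R''(w) = -6w: R''(-1) = 6 > 0 ⇒ local minimum; R''(1) = -6 < 0 ⇒ local maximum.
Thus R has its local minimum at w = -1, with value -3.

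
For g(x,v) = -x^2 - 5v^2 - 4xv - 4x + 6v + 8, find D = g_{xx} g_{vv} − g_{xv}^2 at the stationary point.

4

∂g/∂x = -2x - 4v - 4 = 0 and ∂g/∂v = -4x - 10v + 6 = 0, so (x, v) = (-16, 7).
The Hessian has g_{xx} = -2, g_{vv} = -10, g_{xv} = -4, giving D = 4 > 0 with g_{xx} < 0, so the point is a local maximum.
D = (-2)·(-10) − (-4)^2 = 4.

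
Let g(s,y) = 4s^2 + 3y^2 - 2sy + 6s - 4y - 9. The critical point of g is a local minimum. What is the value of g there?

∂g/∂s = 8s - 2y + 6 = 0 and ∂g/∂y = -2s + 6y - 4 = 0, so (s, y) = (-7/11, 5/11).
The Hessian has g_{ss} = 8, g_{yy} = 6, g_{sy} = -2, giving D = 44 > 0 with g_{ss} > 0, so the point is a local minimum.
g(-7/11, 5/11) = -130/11.

-130/11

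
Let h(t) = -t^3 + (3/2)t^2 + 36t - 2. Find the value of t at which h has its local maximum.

h'(t) = -3t^2 + 3t + 36. Setting h'(t) = 0 gives t ∈ {-3, 4}.
Second-derivative test with h''(t) = -6t + 3: h''(-3) = 21 > 0 ⇒ local minimum; h''(4) = -21 < 0 ⇒ local maximum.
Thus h has its local maximum at t = 4, with value 102.

4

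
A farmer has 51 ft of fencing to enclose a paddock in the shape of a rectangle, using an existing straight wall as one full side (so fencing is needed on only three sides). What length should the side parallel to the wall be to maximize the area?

51/2

Let the sides perpendicular to the wall have length x and the parallel side y, so 2x + y = 51 and the area is A = xy = x(51 − 2x).
A'(x) = 51 − 4x = 0 gives x = 51/4, and A''(x) = −4 < 0 confirms a maximum.
Then y = 51 − 2·51/4 = 51/2 and A = 2601/8.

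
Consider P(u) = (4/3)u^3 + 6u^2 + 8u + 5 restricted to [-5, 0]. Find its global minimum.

The derivative is 4u^2 + 12u + 8, which vanishes at u = -2 and u = -1.
Compare values at every candidate in [-5, 0]: P(-5) = -155/3; P(-2) = 7/3; P(-1) = 5/3; P(0) = 5.
Hence the absolute minimum is -155/3 at u = -5.

-155/3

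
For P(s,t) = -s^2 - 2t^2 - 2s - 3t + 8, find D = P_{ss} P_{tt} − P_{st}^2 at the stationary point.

∂P/∂s = -2s - 2 = 0 and ∂P/∂t = -4t - 3 = 0, so (s, t) = (-1, -3/4).
The Hessian has P_{ss} = -2, P_{tt} = -4, P_{st} = 0, giving D = 8 > 0 with P_{ss} < 0, so the point is a local maximum.
D = (-2)·(-4) − (0)^2 = 8.

8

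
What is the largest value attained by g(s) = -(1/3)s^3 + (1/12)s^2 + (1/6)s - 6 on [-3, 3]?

13/4

g'(s) = -s^2 + (1/6)s + 1/6, which vanishes at s = -1/3 and s = 1/2.
Candidates: g(-3) = 13/4, g(-1/3) = -1955/324, g(1/2) = -95/16, g(3) = -55/4.
So the maximum is g(-3) = 13/4.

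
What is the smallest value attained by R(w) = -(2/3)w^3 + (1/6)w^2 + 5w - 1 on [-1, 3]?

Differentiating, R'(w) = -2w^2 + (1/3)w + 5; whose only zero in [-1, 3] is w = 5/3.
Candidates: R(-1) = -31/6, R(5/3) = 763/162, R(3) = -5/2.
The minimum over the interval is -31/6, attained at w = -1.

-31/6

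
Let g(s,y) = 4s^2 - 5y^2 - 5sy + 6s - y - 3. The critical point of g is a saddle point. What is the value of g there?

∂g/∂s = 8s - 5y + 6 = 0 and ∂g/∂y = -5s - 10y - 1 = 0, so (s, y) = (-13/21, 22/105).
The Hessian has g_{ss} = 8, g_{yy} = -10, g_{sy} = -5, giving D = -105 < 0, so the point is a saddle point.
g(-13/21, 22/105) = -521/105.

-521/105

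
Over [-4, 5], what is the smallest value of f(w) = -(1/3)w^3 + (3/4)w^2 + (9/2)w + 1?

Differentiating, f'(w) = -w^2 + (3/2)w + 9/2; which vanishes at w = -3/2 and w = 3.
Evaluating at the critical points and endpoints: f(-4) = 49/3, f(-3/2) = -47/16, f(3) = 49/4, f(5) = 7/12.
The minimum over the interval is -47/16, attained at w = -3/2.

-47/16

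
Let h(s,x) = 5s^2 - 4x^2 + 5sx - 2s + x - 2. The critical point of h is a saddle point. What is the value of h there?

∂h/∂s = 10s + 5x - 2 = 0 and ∂h/∂x = 5s - 8x + 1 = 0, so (s, x) = (11/105, 4/21).
The Hessian has h_{ss} = 10, h_{xx} = -8, h_{sx} = 5, giving D = -105 < 0, so the point is a saddle point.
h(11/105, 4/21) = -211/105.

-211/105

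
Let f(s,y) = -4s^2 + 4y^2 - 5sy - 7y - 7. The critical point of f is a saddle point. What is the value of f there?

∂f/∂s = -8s - 5y = 0 and ∂f/∂y = -5s + 8y - 7 = 0, so (s, y) = (-35/89, 56/89).
The Hessian has f_{ss} = -8, f_{yy} = 8, f_{sy} = -5, giving D = -89 < 0, so the point is a saddle point.
f(-35/89, 56/89) = -819/89.

-819/89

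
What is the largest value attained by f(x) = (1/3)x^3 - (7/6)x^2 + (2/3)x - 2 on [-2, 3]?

f'(x) = x^2 - (7/3)x + 2/3, which vanishes at x = 1/3 and x = 2.
Compare values at every candidate in [-2, 3]: f(-2) = -32/3; f(1/3) = -307/162; f(2) = -8/3; f(3) = -3/2.
The maximum over the interval is -3/2, attained at x = 3.

-3/2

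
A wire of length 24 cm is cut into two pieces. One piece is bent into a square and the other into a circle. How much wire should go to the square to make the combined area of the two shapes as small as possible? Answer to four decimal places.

Let x be the length used for the square. Square side x/4; circle radius (24−x)/(2π).
A(x) = (x/4)² + π·((24−x)/(2π))² = x²/16 + (24−x)²/(4π) for 0 ≤ x ≤ 24. A'(x) = x/8 − (24−x)/(2π) = 0 gives x = 4·24/(π+4) ≈ 13.4424.
A'' = 1/8 + 1/(2π) > 0, so this gives the minimum combined area; x ≈ 13.4424 cm to the square.

13.4424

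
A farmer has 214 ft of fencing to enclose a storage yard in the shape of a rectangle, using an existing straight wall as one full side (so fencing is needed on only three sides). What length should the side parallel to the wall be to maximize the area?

Let the sides perpendicular to the wall have length x and the parallel side y, so 2x + y = 214 and the area is A = xy = x(214 − 2x).
A'(x) = 214 − 4x = 0 gives x = 107/2, and A''(x) = −4 < 0 confirms a maximum.
Then y = 214 − 2·107/2 = 107 and A = 11449/2.

107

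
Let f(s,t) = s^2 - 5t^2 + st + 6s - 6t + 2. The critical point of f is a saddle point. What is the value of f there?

-22/7

∂f/∂s = 2s + t + 6 = 0 and ∂f/∂t = s - 10t - 6 = 0, so (s, t) = (-18/7, -6/7).
The Hessian has f_{ss} = 2, f_{tt} = -10, f_{st} = 1, giving D = -21 < 0, so the point is a saddle point.
f(-18/7, -6/7) = -22/7.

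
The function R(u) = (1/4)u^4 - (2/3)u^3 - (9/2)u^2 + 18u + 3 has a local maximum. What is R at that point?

59/3

R'(u) = u^3 - 2u^2 - 9u + 18 = 0 at u = -3, 2, 3.
R''(u) = 3u^2 - 4u - 9. R''(-3) = 30 > 0 ⇒ local minimum; R''(2) = -5 < 0 ⇒ local maximum; R''(3) = 6 > 0 ⇒ local minimum.
The local maximum is R(2) = 59/3.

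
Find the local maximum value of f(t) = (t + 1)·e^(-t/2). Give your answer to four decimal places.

Differentiating with the product rule gives f'(t) = (-(1/2)t + 1/2)·e^(-t/2). Since e^(-t/2) > 0, the only critical point is t = 1.
f''(1) has the same sign as -1/2 < 0, so this is a local maximum.
f(1) = (2)·e^(-1/2) ≈ 1.2131.

1.2131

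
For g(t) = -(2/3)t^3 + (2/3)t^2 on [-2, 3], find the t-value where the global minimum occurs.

g'(t) = -2t^2 + (4/3)t, which vanishes at t = 0 and t = 2/3.
Candidates: g(-2) = 8,  g(0) = 0,  g(2/3) = 8/81,  g(3) = -12.
The minimum over the interval is -12, attained at t = 3.

3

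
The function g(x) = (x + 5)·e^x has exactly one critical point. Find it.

By the product rule, g'(x) = (x + 6)·e^x. Since e^x > 0, the only critical point is x = -6.
g''(-6) has the same sign as 1 > 0, so this is a local minimum.
g(-6) = (-1)·e^(-6) ≈ -0.0025.

-6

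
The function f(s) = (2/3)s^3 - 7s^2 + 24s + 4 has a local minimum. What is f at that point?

92/3

f'(s) = 2s^2 - 14s + 24. Setting f'(s) = 0 gives s ∈ {3, 4}.
Second-derivative test with f''(s) = 4s - 14: f''(3) = -2 < 0 ⇒ local maximum; f''(4) = 2 > 0 ⇒ local minimum.
Thus f has its local minimum at s = 4, with value 92/3.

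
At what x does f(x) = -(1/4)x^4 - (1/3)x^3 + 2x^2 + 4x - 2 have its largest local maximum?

2

Critical points: f'(x) = -x^3 - x^2 + 4x + 4 vanishes at x = -2, -1, 2.
Second-derivative test with f''(x) = -3x^2 - 2x + 4: f''(-2) = -4 < 0 ⇒ local maximum; f''(-1) = 3 > 0 ⇒ local minimum; f''(2) = -12 < 0 ⇒ local maximum.
Thus f has its largest local maximum at x = 2, with value 22/3.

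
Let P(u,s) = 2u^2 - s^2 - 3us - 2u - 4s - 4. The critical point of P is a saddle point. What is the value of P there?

-16/17

∂P/∂u = 4u - 3s - 2 = 0 and ∂P/∂s = -3u - 2s - 4 = 0, so (u, s) = (-8/17, -22/17).
The Hessian has P_{uu} = 4, P_{ss} = -2, P_{us} = -3, giving D = -17 < 0, so the point is a saddle point.
P(-8/17, -22/17) = -16/17.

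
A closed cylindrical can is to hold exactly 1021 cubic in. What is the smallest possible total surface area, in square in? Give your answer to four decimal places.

561.3043

With radius r and height h, πr²h = 1021 so h = 1021/(πr²), and S(r) = 2πr² + 2πrh = 2πr² + 2·1021/r.
S'(r) = 4πr − 2·1021/r² = 0 ⇒ r³ = 1021/(2π), so r ≈ 5.4569 and h = 2r ≈ 10.9139.
S''(r) = 4π + 4·1021/r³ > 0, so this is the minimum; S ≈ 561.3043.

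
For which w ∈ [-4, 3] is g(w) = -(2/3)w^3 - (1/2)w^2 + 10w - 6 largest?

2

g'(w) = -2w^2 - w + 10, which vanishes at w = -5/2 and w = 2.
Compare values at every candidate in [-4, 3]: g(-4) = -34/3,  g(-5/2) = -569/24,  g(2) = 20/3,  g(3) = 3/2.
So the maximum is g(2) = 20/3.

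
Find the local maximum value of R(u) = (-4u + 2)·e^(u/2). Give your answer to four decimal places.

Differentiating with the product rule gives R'(u) = (-2u - 3)·e^(u/2). Since e^(u/2) > 0, the only critical point is u = -3/2.
R''(-3/2) has the same sign as -2 < 0, so this is a local maximum.
R(-3/2) = (8)·e^(-3/4) ≈ 3.7789.

3.7789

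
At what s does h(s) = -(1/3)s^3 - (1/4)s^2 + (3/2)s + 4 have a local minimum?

Critical points: h'(s) = -s^2 - (1/2)s + 3/2 vanishes at s = -3/2, 1.
h''(s) = -2s - 1/2. h''(-3/2) = 5/2 > 0 ⇒ local minimum; h''(1) = -5/2 < 0 ⇒ local maximum.
So the local minimum value is h(-3/2) = 37/16.

-3/2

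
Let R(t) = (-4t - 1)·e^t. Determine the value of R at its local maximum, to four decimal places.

R'(t) = (-4)·e^t + (-4t - 1)·1·e^t = (-4t - 5)·e^t. Since e^t > 0, the only critical point is t = -5/4.
R''(-5/4) has the same sign as -4 < 0, so this is a local maximum.
R(-5/4) = (4)·e^(-5/4) ≈ 1.1460.

1.1460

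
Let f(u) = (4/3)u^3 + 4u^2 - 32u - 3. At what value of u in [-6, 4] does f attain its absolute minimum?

Differentiating, f'(u) = 4u^2 + 8u - 32; which vanishes at u = -4 and u = 2.
Candidates: f(-6) = 45,  f(-4) = 311/3,  f(2) = -121/3,  f(4) = 55/3.
So the minimum is f(2) = -121/3.

2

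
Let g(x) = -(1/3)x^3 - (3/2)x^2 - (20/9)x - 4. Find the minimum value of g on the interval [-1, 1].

-145/18

The derivative is -x^2 - 3x - 20/9, which has no zeros in [-1, 1].
Compare values at every candidate in [-1, 1]: g(-1) = -53/18; g(1) = -145/18.
So the minimum is g(1) = -145/18.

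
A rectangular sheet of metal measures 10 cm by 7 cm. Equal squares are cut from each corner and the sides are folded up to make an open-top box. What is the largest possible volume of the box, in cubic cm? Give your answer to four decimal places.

42.3766

With cut size x, the volume is V(x) = x(10 − 2x)(7 − 2x) for 0 < x < 3.5.
V'(x) = 12x^2 − 68x + 70. Setting V'(x) = 0 gives x ≈ 1.3520 (the root in (0, 3.5)).
V''(x) = 24x − 68 is negative there, so this is the maximum; V ≈ 42.3766.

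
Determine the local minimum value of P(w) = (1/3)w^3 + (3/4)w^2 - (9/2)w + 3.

Critical points: P'(w) = w^2 + (3/2)w - 9/2 vanishes at w = -3, 3/2.
Since P''(w) = 2w + 3/2, we get P''(-3) = -9/2 < 0 ⇒ local maximum; P''(3/2) = 9/2 > 0 ⇒ local minimum.
So the local minimum value is P(3/2) = -15/16.

-15/16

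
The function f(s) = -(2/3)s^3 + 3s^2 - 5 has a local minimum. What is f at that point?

-5

f'(s) = -2s^2 + 6s. Setting f'(s) = 0 gives s ∈ {0, 3}.
Second-derivative test with f''(s) = -4s + 6: f''(0) = 6 > 0 ⇒ local minimum; f''(3) = -6 < 0 ⇒ local maximum.
So the local minimum value is f(0) = -5.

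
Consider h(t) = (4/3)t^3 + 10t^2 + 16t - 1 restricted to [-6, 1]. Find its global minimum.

-25

The derivative is 4t^2 + 20t + 16, which vanishes at t = -4 and t = -1.
Compare values at every candidate in [-6, 1]: h(-6) = -25, h(-4) = 29/3, h(-1) = -25/3, h(1) = 79/3.
The minimum over the interval is -25, attained at t = -6.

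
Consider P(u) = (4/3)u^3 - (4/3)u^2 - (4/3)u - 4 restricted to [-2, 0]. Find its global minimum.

-52/3

The derivative is 4u^2 - (8/3)u - 4/3, whose only zero in [-2, 0] is u = -1/3.
Compare values at every candidate in [-2, 0]: P(-2) = -52/3,  P(-1/3) = -304/81,  P(0) = -4.
The minimum over the interval is -52/3, attained at u = -2.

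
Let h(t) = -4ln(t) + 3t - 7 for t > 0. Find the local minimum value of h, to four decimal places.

-4.1507

h'(t) = -4/t + 3 = 0 gives t = 4/3.
h''(t) = 4/t², which is positive for t > 0, so this is a local minimum.
h(4/3) = -4·ln(4/3) + 4 - 7 ≈ -4.1507.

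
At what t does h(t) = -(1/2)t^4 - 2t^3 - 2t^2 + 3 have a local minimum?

h'(t) = -2t^3 - 6t^2 - 4t = 0 at t = -2, -1, 0.
Since h''(t) = -6t^2 - 12t - 4, we get h''(-2) = -4 < 0 ⇒ local maximum; h''(-1) = 2 > 0 ⇒ local minimum; h''(0) = -4 < 0 ⇒ local maximum.
The local minimum is h(-1) = 5/2.

-1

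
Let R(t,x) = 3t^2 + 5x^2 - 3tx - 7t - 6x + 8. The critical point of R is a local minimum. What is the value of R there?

∂R/∂t = 6t - 3x - 7 = 0 and ∂R/∂x = -3t + 10x - 6 = 0, so (t, x) = (88/51, 19/17).
The Hessian has R_{tt} = 6, R_{xx} = 10, R_{tx} = -3, giving D = 51 > 0 with R_{tt} > 0, so the point is a local minimum.
R(88/51, 19/17) = -71/51.

-71/51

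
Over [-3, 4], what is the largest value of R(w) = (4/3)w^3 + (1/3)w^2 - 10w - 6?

Differentiating, R'(w) = 4w^2 + (2/3)w - 10; which vanishes at w = -5/3 and w = 3/2.
Candidates: R(-3) = -9, R(-5/3) = 439/81, R(3/2) = -63/4, R(4) = 134/3.
So the maximum is R(4) = 134/3.

134/3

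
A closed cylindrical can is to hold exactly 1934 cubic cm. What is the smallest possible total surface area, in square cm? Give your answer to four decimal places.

With radius r and height h, πr²h = 1934 so h = 1934/(πr²), and S(r) = 2πr² + 2πrh = 2πr² + 2·1934/r.
S'(r) = 4πr − 2·1934/r² = 0 ⇒ r³ = 1934/(2π), so r ≈ 6.7519 and h = 2r ≈ 13.5038.
S''(r) = 4π + 4·1934/r³ > 0, so this is the minimum; S ≈ 859.3146.

859.3146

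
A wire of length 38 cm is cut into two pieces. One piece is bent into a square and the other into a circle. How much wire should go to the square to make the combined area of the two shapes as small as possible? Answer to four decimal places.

21.2838

Let x be the length used for the square. Square side x/4; circle radius (38−x)/(2π).
A(x) = (x/4)² + π·((38−x)/(2π))² = x²/16 + (38−x)²/(4π) for 0 ≤ x ≤ 38. A'(x) = x/8 − (38−x)/(2π) = 0 gives x = 4·38/(π+4) ≈ 21.2838.
A'' = 1/8 + 1/(2π) > 0, so this gives the minimum combined area; x ≈ 21.2838 cm to the square.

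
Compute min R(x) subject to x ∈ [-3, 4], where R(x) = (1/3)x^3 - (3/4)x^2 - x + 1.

R'(x) = x^2 - (3/2)x - 1, which vanishes at x = -1/2 and x = 2.
Evaluating at the critical points and endpoints: R(-3) = -47/4; R(-1/2) = 61/48; R(2) = -4/3; R(4) = 19/3.
The minimum over the interval is -47/4, attained at x = -3.

-47/4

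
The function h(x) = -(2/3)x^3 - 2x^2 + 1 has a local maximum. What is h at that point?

1

h'(x) = -2x^2 - 4x. Setting h'(x) = 0 gives x ∈ {-2, 0}.
h''(x) = -4x - 4. h''(-2) = 4 > 0 ⇒ local minimum; h''(0) = -4 < 0 ⇒ local maximum.
So the local maximum value is h(0) = 1.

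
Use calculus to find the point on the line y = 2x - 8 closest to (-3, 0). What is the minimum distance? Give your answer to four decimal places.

6.2610

Minimize D(x)^2 = (x + 3)^2 + (2x - 8)^2.
d/dx[D^2] = 2(x + 3) + 2·2·(2x - 8) = 0 ⇒ x = 13/5.
Then y = -14/5 and the distance is √(196/5) ≈ 6.2610.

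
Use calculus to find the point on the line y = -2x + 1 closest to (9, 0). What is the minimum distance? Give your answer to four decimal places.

Minimize D(x)^2 = (x - 9)^2 + (-2x + 1)^2.
d/dx[D^2] = 2(x - 9) + 2·(-2)·(-2x + 1) = 0 ⇒ x = 11/5.
Then y = -17/5 and the distance is √(289/5) ≈ 7.6026.

7.6026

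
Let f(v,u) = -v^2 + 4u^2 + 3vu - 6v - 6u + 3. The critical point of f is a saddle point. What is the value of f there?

3

∂f/∂v = -2v + 3u - 6 = 0 and ∂f/∂u = 3v + 8u - 6 = 0, so (v, u) = (-6/5, 6/5).
The Hessian has f_{vv} = -2, f_{uu} = 8, f_{vu} = 3, giving D = -25 < 0, so the point is a saddle point.
f(-6/5, 6/5) = 3.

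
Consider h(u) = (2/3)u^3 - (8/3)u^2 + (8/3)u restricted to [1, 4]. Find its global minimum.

h'(u) = 2u^2 - (16/3)u + 8/3, whose only zero in [1, 4] is u = 2.
Compare values at every candidate in [1, 4]: h(1) = 2/3, h(2) = 0, h(4) = 32/3.
The minimum over the interval is 0, attained at u = 2.

0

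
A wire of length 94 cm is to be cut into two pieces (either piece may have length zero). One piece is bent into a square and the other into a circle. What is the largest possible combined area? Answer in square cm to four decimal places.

Let x be the length used for the square. Square side x/4; circle radius (94−x)/(2π).
A(x) = (x/4)² + π·((94−x)/(2π))² = x²/16 + (94−x)²/(4π) for 0 ≤ x ≤ 94. A'(x) = x/8 − (94−x)/(2π) = 0 gives x = 4·94/(π+4) ≈ 52.6493.
A'' > 0, so the interior critical point is a minimum; the maximum is at an endpoint. A(0) = 703.1465 and A(94) = 552.2500, so the largest area is 703.1465.

703.1465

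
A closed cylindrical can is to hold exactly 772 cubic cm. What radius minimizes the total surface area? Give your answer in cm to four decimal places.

4.9714

With radius r and height h, πr²h = 772 so h = 772/(πr²), and S(r) = 2πr² + 2πrh = 2πr² + 2·772/r.
S'(r) = 4πr − 2·772/r² = 0 ⇒ r³ = 772/(2π), so r ≈ 4.9714 and h = 2r ≈ 9.9428.
S''(r) = 4π + 4·772/r³ > 0, so this is the minimum; S ≈ 465.8643.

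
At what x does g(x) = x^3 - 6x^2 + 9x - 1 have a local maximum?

1

g'(x) = 3x^2 - 12x + 9 = 0 at x = 1, 3.
g''(x) = 6x - 12. g''(1) = -6 < 0 ⇒ local maximum; g''(3) = 6 > 0 ⇒ local minimum.
The local maximum is g(1) = 3.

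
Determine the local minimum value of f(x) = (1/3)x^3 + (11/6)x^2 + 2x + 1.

31/81

f'(x) = x^2 + (11/3)x + 2 = 0 at x = -3, -2/3.
f''(x) = 2x + 11/3. f''(-3) = -7/3 < 0 ⇒ local maximum; f''(-2/3) = 7/3 > 0 ⇒ local minimum.
The local minimum is f(-2/3) = 31/81.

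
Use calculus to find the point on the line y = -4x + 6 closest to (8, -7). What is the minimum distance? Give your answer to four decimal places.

4.6082

Minimize D(x)^2 = (x - 8)^2 + (-4x + 13)^2.
d/dx[D^2] = 2(x - 8) + 2·(-4)·(-4x + 13) = 0 ⇒ x = 60/17.
Then y = -138/17 and the distance is √(361/17) ≈ 4.6082.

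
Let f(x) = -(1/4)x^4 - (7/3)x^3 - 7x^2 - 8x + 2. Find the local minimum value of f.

f'(x) = -x^3 - 7x^2 - 14x - 8. Setting f'(x) = 0 gives x ∈ {-4, -2, -1}.
Second-derivative test with f''(x) = -3x^2 - 14x - 14: f''(-4) = -6 < 0 ⇒ local maximum; f''(-2) = 2 > 0 ⇒ local minimum; f''(-1) = -3 < 0 ⇒ local maximum.
So the local minimum value is f(-2) = 14/3.

14/3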